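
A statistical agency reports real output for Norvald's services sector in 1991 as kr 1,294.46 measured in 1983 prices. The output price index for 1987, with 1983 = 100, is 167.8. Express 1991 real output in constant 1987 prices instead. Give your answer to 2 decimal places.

kr 2,172.10

Real output in 1987 prices = Real output in 1983 prices × (P_1987/P_1983) = 1294.46 × 1.678 = 2172.10.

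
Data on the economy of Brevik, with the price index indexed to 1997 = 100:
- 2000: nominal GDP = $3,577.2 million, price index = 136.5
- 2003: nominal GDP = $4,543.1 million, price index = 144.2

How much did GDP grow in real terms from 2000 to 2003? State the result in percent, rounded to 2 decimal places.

20.22%

Deflate each year: 2000 → 3577.2/1.365 = 2620.66; 2003 → 4543.1/1.442 = 3150.55.
So real GDP changed by 3150.55/2620.66 − 1 = 0.2022, i.e. 20.22%.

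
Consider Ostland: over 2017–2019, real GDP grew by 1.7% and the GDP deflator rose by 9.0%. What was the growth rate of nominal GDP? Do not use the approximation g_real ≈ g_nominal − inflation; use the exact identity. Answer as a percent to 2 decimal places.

10.85%

(1 + g_nom) = (1 + g_real)(1 + π) = 1.0170 × 1.0900 = 1.10853.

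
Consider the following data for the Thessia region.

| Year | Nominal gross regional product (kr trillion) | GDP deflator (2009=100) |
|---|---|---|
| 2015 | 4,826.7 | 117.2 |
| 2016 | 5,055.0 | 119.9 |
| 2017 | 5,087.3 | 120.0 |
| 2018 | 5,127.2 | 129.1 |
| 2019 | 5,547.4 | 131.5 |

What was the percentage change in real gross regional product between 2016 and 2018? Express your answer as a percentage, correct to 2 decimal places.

Real gross regional product 2016 = 5055.0/1.199 = 4216.01.
Real gross regional product 2018 = 5127.2/1.291 = 3971.49.
Change = 3971.49/4216.01 − 1 = -0.0580.

-5.80%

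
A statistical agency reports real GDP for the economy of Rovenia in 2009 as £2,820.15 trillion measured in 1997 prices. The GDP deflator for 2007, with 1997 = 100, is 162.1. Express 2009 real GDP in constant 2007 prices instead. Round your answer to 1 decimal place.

£4,571.5 trillion

Real GDP in 2007 prices = Real GDP in 1997 prices × (P_2007/P_1997) = 2820.15 × 1.621 = 4571.46.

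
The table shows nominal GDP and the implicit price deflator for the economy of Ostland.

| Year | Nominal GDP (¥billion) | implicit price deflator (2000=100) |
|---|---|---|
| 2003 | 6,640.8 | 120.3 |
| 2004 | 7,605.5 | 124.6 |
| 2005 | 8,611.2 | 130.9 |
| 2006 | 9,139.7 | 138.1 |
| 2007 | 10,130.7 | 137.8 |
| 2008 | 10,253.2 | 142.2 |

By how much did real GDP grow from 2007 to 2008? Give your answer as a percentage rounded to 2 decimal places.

Real GDP 2007 = 10130.7/1.378 = 7351.74.
Real GDP 2008 = 10253.2/1.422 = 7210.41.
Change = 7210.41/7351.74 − 1 = -0.0192.

-1.92%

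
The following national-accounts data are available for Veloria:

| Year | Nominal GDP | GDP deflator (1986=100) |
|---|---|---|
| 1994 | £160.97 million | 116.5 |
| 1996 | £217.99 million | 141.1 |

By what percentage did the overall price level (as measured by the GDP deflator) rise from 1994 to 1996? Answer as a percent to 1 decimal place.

Price-level change = 141.1 / 116.5 − 1 = 0.2112.

21.1%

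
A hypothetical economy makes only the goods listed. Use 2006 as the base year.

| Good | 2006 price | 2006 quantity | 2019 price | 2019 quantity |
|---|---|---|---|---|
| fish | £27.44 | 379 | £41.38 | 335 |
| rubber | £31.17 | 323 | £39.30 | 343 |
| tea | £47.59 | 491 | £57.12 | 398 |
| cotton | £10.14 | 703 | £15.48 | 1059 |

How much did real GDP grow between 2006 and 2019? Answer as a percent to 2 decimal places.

Real GDP 2006 = Nominal GDP 2006 = 27.44·379 + 31.17·323 + 47.59·491 + 10.14·703 = 50962.78.
Real GDP 2019 (at 2006 prices) = 27.44·335 + 31.17·343 + 47.59·398 + 10.14·1059 = 49562.79.
Real growth = 49562.79/50962.78 − 1 = -0.0275.

-2.75%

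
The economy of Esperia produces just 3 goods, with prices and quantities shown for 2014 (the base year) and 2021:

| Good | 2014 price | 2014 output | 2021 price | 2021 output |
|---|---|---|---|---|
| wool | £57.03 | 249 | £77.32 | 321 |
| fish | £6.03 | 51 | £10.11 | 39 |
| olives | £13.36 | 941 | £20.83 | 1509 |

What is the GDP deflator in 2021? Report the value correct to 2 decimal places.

Nominal GDP 2021 = 77.32·321 + 10.11·39 + 20.83·1509 = 56646.48.
Real GDP 2021 (at 2014 prices) = 57.03·321 + 6.03·39 + 13.36·1509 = 38702.04.
Deflator = Nominal/Real × 100 = 56646.48/38702.04 × 100 = 146.366.

146.37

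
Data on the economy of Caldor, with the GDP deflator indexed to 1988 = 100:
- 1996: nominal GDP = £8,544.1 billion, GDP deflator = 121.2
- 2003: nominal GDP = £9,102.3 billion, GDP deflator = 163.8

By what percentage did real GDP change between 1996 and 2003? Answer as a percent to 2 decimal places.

-21.17%

Real GDP 1996 = 8544.1 / 1.212 = 7049.59.
Real GDP 2003 = 9102.3 / 1.638 = 5556.96.
Real growth = 5556.96 / 7049.59 − 1 = -0.2117.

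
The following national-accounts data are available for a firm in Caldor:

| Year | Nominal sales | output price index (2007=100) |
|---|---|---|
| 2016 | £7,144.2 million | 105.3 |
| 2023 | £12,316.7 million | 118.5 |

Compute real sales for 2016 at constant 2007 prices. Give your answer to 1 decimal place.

£6,784.6 million

Real sales = Nominal / (output price index/100) = 7144.2 / 1.053 = 6784.62.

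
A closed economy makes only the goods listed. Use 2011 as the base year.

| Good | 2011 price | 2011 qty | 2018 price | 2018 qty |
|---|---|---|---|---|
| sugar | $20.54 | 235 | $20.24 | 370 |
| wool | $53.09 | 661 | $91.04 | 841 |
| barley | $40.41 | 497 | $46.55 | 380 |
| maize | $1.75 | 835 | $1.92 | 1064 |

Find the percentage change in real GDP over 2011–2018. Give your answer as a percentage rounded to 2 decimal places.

13.02%

Real GDP 2011 = Nominal GDP 2011 = 20.54·235 + 53.09·661 + 40.41·497 + 1.75·835 = 61464.41.
Real GDP 2018 (at 2011 prices) = 20.54·370 + 53.09·841 + 40.41·380 + 1.75·1064 = 69466.29.
Real growth = 69466.29/61464.41 − 1 = 0.1302.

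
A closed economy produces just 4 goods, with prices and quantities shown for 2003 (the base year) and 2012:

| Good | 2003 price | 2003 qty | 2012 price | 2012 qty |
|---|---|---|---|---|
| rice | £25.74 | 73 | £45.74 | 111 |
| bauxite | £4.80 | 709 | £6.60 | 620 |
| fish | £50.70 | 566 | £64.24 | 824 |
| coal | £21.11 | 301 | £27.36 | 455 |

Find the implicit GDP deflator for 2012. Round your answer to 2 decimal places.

Nominal GDP 2012 = 45.74·111 + 6.60·620 + 64.24·824 + 27.36·455 = 74551.70.
Real GDP 2012 (at 2003 prices) = 25.74·111 + 4.80·620 + 50.70·824 + 21.11·455 = 57214.99.
Deflator = Nominal/Real × 100 = 74551.70/57214.99 × 100 = 130.301.

130.30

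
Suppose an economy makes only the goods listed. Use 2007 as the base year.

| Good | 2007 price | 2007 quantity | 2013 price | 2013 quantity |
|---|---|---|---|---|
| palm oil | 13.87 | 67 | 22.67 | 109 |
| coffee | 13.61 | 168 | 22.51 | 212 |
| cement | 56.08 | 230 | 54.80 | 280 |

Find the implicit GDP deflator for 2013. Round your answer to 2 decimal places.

Nominal GDP 2013 = 22.67·109 + 22.51·212 + 54.80·280 = 22587.15.
Real GDP 2013 (at 2007 prices) = 13.87·109 + 13.61·212 + 56.08·280 = 20099.55.
Deflator = Nominal/Real × 100 = 22587.15/20099.55 × 100 = 112.376.

112.38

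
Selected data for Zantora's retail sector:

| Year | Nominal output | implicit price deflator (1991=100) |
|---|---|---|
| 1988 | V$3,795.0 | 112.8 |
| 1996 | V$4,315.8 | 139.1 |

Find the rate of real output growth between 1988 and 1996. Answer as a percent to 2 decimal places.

Deflate each year: 1988 → 3795.0/1.128 = 3364.36; 1996 → 4315.8/1.391 = 3102.66.
So real output changed by 3102.66/3364.36 − 1 = -0.0778, i.e. -7.78%.

-7.78%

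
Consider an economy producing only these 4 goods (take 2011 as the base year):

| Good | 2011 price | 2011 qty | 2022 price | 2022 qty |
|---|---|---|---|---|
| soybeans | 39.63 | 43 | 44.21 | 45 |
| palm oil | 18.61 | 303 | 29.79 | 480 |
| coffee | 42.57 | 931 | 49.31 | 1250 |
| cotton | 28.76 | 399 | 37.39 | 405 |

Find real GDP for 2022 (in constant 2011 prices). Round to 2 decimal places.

75576.45

Real GDP 2022 = Σ (p_2011 × q_2022) = 39.63·45 + 18.61·480 + 42.57·1250 + 28.76·405 = 75576.45.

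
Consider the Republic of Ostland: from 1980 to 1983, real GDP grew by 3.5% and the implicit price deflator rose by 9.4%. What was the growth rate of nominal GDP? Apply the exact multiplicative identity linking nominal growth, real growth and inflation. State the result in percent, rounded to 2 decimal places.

13.23%

(1 + g_nom) = (1 + g_real)(1 + π) = 1.0350 × 1.0940 = 1.13229.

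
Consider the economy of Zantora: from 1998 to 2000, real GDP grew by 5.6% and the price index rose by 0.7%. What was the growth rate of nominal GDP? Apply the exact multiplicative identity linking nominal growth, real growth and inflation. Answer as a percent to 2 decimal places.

6.34%

(1 + g_nom) = (1 + g_real)(1 + π) = 1.0560 × 1.0070 = 1.06339.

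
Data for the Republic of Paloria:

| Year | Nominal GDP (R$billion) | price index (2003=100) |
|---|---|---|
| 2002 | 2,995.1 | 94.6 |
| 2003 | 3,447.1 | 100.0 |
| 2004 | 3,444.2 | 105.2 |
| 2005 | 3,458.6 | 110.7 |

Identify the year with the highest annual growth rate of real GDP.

2003

2003: real = 3447.1/1.000 = 3447.10; growth vs 2002 (3166.07) = 8.88%.
2004: real = 3444.2/1.052 = 3273.95; growth vs 2003 (3447.10) = -5.02%.
2005: real = 3458.6/1.107 = 3124.30; growth vs 2004 (3273.95) = -4.57%.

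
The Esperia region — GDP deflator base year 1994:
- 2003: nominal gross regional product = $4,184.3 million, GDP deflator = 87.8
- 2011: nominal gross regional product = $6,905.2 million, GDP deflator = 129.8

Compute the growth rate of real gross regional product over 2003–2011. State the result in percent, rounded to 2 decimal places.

11.63%

Real gross regional product 2003 = 4184.3 / 0.878 = 4765.72.
Real gross regional product 2011 = 6905.2 / 1.298 = 5319.88.
Real growth = 5319.88 / 4765.72 − 1 = 0.1163.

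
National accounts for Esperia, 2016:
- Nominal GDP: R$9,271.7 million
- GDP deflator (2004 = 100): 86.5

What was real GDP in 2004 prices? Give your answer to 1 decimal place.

Real GDP = Nominal / (GDP deflator/100) = 9271.7 / 0.865 = 10718.73.

R$10,718.7 million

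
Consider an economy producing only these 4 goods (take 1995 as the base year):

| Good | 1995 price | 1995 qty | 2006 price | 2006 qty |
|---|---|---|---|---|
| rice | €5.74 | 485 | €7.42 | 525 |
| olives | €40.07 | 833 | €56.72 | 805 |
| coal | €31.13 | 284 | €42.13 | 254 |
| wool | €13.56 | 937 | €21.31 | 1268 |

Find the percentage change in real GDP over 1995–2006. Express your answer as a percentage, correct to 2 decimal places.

4.61%

Real GDP 1995 = Nominal GDP 1995 = 5.74·485 + 40.07·833 + 31.13·284 + 13.56·937 = 57708.85.
Real GDP 2006 (at 1995 prices) = 5.74·525 + 40.07·805 + 31.13·254 + 13.56·1268 = 60370.95.
Real growth = 60370.95/57708.85 − 1 = 0.0461.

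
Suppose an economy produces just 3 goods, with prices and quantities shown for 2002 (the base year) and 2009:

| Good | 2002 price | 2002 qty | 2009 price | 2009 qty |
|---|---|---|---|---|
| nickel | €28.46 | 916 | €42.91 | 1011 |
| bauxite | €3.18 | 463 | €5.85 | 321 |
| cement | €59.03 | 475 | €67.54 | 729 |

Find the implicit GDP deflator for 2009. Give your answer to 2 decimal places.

129.76

Nominal GDP 2009 = 42.91·1011 + 5.85·321 + 67.54·729 = 94496.52.
Real GDP 2009 (at 2002 prices) = 28.46·1011 + 3.18·321 + 59.03·729 = 72826.71.
Deflator = Nominal/Real × 100 = 94496.52/72826.71 × 100 = 129.755.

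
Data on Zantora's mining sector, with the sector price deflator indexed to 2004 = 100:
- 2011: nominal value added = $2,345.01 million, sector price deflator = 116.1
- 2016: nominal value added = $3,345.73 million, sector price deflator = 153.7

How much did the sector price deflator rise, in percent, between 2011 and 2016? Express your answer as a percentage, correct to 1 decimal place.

Price-level change = 153.7 / 116.1 − 1 = 0.3239.

32.4%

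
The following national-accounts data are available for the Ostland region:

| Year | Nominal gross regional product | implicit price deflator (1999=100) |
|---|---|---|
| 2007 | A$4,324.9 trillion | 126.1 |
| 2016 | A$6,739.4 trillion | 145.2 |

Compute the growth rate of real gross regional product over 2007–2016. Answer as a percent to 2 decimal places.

Deflate each year: 2007 → 4324.9/1.261 = 3429.74; 2016 → 6739.4/1.452 = 4641.46.
So real gross regional product changed by 4641.46/3429.74 − 1 = 0.3533, i.e. 35.33%.

35.33%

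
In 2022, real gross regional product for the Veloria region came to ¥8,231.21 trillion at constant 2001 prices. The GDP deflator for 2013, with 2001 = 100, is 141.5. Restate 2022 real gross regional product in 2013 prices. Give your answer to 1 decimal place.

¥11,647.2 trillion

Real gross regional product in 2013 prices = Real gross regional product in 2001 prices × (P_2013/P_2001) = 8231.21 × 1.415 = 11647.16.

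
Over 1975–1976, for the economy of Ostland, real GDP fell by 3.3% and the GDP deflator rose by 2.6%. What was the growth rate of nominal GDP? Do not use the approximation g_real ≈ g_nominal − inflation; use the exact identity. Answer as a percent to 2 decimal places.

-0.79%

(1 + g_nom) = (1 + g_real)(1 + π) = 0.9670 × 1.0260 = 0.99214.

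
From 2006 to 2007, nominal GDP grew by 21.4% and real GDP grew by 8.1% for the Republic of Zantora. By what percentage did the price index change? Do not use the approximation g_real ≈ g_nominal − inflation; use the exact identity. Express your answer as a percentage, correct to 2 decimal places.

(1 + g_nom) = (1 + g_real)(1 + π), so π = 1.2140 / 1.0810 − 1 = 0.12303.

12.30%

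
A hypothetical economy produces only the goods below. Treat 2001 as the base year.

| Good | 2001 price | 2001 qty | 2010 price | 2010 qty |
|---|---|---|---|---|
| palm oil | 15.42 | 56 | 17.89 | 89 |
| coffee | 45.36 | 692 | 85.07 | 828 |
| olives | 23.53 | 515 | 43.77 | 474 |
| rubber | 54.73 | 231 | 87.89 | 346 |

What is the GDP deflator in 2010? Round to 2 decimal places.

Nominal GDP 2010 = 17.89·89 + 85.07·828 + 43.77·474 + 87.89·346 = 123187.09.
Real GDP 2010 (at 2001 prices) = 15.42·89 + 45.36·828 + 23.53·474 + 54.73·346 = 69020.26.
Deflator = Nominal/Real × 100 = 123187.09/69020.26 × 100 = 178.480.

178.48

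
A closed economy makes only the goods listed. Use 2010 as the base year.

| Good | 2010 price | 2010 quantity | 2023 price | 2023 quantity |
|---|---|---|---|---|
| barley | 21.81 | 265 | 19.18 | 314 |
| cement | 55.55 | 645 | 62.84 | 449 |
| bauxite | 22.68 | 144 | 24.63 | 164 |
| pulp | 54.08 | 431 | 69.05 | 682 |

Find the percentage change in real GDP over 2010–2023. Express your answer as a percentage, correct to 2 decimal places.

6.17%

Real GDP 2010 = Nominal GDP 2010 = 21.81·265 + 55.55·645 + 22.68·144 + 54.08·431 = 68183.80.
Real GDP 2023 (at 2010 prices) = 21.81·314 + 55.55·449 + 22.68·164 + 54.08·682 = 72392.37.
Real growth = 72392.37/68183.80 − 1 = 0.0617.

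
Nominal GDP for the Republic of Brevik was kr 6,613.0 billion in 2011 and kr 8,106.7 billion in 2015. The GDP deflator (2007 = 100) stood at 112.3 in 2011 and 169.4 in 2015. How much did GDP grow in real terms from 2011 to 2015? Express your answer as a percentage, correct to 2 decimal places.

Real GDP 2011 = 6613.0 / 1.123 = 5888.69.
Real GDP 2015 = 8106.7 / 1.694 = 4785.54.
Real growth = 4785.54 / 5888.69 − 1 = -0.1873.

-18.73%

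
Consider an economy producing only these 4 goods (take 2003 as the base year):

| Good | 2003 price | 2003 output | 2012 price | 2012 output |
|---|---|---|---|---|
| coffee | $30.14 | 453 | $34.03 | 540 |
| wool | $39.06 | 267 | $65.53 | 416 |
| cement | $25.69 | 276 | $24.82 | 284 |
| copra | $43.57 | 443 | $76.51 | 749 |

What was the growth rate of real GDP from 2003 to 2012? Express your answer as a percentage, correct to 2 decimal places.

Real GDP 2003 = Nominal GDP 2003 = 30.14·453 + 39.06·267 + 25.69·276 + 43.57·443 = 50474.39.
Real GDP 2012 (at 2003 prices) = 30.14·540 + 39.06·416 + 25.69·284 + 43.57·749 = 72454.45.
Real growth = 72454.45/50474.39 − 1 = 0.4355.

43.55%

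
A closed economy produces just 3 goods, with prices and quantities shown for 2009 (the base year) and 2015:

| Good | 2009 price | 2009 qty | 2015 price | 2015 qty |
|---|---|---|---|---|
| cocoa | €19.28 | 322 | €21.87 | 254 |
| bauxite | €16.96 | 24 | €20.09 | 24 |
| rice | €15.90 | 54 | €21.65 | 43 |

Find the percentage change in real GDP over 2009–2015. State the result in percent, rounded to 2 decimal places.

-19.88%

Real GDP 2009 = Nominal GDP 2009 = 19.28·322 + 16.96·24 + 15.90·54 = 7473.80.
Real GDP 2015 (at 2009 prices) = 19.28·254 + 16.96·24 + 15.90·43 = 5987.86.
Real growth = 5987.86/7473.80 − 1 = -0.1988.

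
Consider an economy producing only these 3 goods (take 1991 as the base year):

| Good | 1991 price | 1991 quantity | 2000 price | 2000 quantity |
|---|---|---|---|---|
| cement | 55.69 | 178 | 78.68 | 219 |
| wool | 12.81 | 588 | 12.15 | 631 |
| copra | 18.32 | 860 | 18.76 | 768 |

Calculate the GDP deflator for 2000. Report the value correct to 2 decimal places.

Nominal GDP 2000 = 78.68·219 + 12.15·631 + 18.76·768 = 39305.25.
Real GDP 2000 (at 1991 prices) = 55.69·219 + 12.81·631 + 18.32·768 = 34348.98.
Deflator = Nominal/Real × 100 = 39305.25/34348.98 × 100 = 114.429.

114.43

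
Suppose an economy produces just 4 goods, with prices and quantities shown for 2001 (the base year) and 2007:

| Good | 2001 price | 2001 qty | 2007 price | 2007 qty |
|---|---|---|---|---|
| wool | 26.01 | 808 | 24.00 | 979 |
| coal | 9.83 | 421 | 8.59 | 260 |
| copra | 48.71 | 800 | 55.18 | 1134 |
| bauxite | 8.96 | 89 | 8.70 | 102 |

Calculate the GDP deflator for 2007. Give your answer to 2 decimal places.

Nominal GDP 2007 = 24.00·979 + 8.59·260 + 55.18·1134 + 8.70·102 = 89190.92.
Real GDP 2007 (at 2001 prices) = 26.01·979 + 9.83·260 + 48.71·1134 + 8.96·102 = 84170.65.
Deflator = Nominal/Real × 100 = 89190.92/84170.65 × 100 = 105.964.

105.96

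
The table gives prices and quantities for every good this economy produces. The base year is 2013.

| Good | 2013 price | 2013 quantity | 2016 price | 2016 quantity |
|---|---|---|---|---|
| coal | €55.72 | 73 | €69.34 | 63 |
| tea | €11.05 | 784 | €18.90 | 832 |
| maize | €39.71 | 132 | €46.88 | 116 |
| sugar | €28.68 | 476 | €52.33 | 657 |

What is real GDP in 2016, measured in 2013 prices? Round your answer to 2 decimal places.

€36153.08

Real GDP 2016 = Σ (p_2013 × q_2016) = 55.72·63 + 11.05·832 + 39.71·116 + 28.68·657 = 36153.08.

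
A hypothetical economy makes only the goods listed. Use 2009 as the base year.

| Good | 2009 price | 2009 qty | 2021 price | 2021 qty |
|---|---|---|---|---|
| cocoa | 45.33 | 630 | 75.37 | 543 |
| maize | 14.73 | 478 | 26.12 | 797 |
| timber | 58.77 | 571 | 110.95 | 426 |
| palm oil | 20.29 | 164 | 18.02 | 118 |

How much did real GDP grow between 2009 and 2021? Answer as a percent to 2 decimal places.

Real GDP 2009 = Nominal GDP 2009 = 45.33·630 + 14.73·478 + 58.77·571 + 20.29·164 = 72484.07.
Real GDP 2021 (at 2009 prices) = 45.33·543 + 14.73·797 + 58.77·426 + 20.29·118 = 63784.24.
Real growth = 63784.24/72484.07 − 1 = -0.1200.

-12.00%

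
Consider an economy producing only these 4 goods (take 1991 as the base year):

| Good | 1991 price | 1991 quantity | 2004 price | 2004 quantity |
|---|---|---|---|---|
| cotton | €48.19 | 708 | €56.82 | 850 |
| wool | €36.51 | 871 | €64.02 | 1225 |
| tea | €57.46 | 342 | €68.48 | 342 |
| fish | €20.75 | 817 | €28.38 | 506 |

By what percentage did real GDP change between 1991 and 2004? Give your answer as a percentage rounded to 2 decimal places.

12.99%

Real GDP 1991 = Nominal GDP 1991 = 48.19·708 + 36.51·871 + 57.46·342 + 20.75·817 = 102522.80.
Real GDP 2004 (at 1991 prices) = 48.19·850 + 36.51·1225 + 57.46·342 + 20.75·506 = 115837.07.
Real growth = 115837.07/102522.80 − 1 = 0.1299.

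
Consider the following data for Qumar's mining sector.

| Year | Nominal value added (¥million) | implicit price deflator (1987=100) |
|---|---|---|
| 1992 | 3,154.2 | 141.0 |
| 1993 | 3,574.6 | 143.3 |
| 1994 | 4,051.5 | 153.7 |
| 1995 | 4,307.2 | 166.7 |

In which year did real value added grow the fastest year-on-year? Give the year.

1993

1993: real = 3574.6/1.433 = 2494.49; growth vs 1992 (2237.02) = 11.51%.
1994: real = 4051.5/1.537 = 2635.98; growth vs 1993 (2494.49) = 5.67%.
1995: real = 4307.2/1.667 = 2583.80; growth vs 1994 (2635.98) = -1.98%.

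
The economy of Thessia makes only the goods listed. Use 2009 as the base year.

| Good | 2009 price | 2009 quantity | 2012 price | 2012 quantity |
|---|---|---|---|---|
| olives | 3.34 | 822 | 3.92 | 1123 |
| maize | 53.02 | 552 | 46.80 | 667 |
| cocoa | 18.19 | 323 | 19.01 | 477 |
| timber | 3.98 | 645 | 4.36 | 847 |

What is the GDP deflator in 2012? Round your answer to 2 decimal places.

94.56

Nominal GDP 2012 = 3.92·1123 + 46.80·667 + 19.01·477 + 4.36·847 = 48378.45.
Real GDP 2012 (at 2009 prices) = 3.34·1123 + 53.02·667 + 18.19·477 + 3.98·847 = 51162.85.
Deflator = Nominal/Real × 100 = 48378.45/51162.85 × 100 = 94.558.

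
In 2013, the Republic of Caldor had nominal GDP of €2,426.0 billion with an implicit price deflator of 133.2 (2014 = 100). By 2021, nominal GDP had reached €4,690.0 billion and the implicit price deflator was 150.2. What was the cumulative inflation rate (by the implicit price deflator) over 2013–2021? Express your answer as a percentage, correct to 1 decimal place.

12.8%

Price-level change = 150.2 / 133.2 − 1 = 0.1276.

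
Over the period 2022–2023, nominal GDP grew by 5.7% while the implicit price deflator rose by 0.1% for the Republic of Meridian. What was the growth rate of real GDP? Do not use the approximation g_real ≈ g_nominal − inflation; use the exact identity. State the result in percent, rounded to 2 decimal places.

5.59%

(1 + g_nom) = (1 + g_real)(1 + π), so g_real = 1.0570 / 1.0010 − 1 = 0.05594.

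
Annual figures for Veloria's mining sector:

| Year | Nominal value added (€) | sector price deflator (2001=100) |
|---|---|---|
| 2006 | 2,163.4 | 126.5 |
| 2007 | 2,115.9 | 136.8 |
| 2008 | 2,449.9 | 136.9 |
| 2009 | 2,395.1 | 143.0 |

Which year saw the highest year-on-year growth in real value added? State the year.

2008

2007: real = 2115.9/1.368 = 1546.71; growth vs 2006 (1710.20) = -9.56%.
2008: real = 2449.9/1.369 = 1789.55; growth vs 2007 (1546.71) = 15.70%.
2009: real = 2395.1/1.430 = 1674.90; growth vs 2008 (1789.55) = -6.41%.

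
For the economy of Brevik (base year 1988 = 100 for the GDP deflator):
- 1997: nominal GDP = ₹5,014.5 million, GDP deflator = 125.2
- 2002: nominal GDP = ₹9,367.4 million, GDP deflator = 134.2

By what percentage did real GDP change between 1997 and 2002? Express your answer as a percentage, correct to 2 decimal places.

Deflate each year: 1997 → 5014.5/1.252 = 4005.19; 2002 → 9367.4/1.342 = 6980.18.
So real GDP changed by 6980.18/4005.19 − 1 = 0.7428, i.e. 74.28%.

74.28%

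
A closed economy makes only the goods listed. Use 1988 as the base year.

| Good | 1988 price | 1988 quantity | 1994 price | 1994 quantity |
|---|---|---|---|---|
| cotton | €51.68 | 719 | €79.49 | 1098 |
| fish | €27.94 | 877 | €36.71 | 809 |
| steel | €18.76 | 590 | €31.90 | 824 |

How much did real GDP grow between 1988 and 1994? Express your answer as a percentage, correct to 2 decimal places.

30.35%

Real GDP 1988 = Nominal GDP 1988 = 51.68·719 + 27.94·877 + 18.76·590 = 72729.70.
Real GDP 1994 (at 1988 prices) = 51.68·1098 + 27.94·809 + 18.76·824 = 94806.34.
Real growth = 94806.34/72729.70 − 1 = 0.3035.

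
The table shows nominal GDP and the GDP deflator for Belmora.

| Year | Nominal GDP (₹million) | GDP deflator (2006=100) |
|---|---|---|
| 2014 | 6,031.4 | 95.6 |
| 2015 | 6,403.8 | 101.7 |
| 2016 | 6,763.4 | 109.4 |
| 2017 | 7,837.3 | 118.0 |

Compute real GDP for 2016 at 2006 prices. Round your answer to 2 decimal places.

Real GDP 2016 = 6763.4 / 1.094 = 6182.27.

₹6,182.27 million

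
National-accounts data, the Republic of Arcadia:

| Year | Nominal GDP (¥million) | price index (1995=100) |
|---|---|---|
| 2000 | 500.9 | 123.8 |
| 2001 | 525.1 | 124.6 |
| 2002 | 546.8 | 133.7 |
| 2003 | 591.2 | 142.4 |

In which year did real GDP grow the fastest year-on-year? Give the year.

2001: real = 525.1/1.246 = 421.43; growth vs 2000 (404.60) = 4.16%.
2002: real = 546.8/1.337 = 408.98; growth vs 2001 (421.43) = -2.95%.
2003: real = 591.2/1.424 = 415.17; growth vs 2002 (408.98) = 1.51%.

2001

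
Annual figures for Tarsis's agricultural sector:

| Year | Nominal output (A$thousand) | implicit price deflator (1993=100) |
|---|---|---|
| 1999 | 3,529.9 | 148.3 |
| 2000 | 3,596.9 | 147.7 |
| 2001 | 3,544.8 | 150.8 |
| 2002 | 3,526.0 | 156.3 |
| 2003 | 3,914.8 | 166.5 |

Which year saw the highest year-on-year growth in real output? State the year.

2000: real = 3596.9/1.477 = 2435.27; growth vs 1999 (2380.24) = 2.31%.
2001: real = 3544.8/1.508 = 2350.66; growth vs 2000 (2435.27) = -3.47%.
2002: real = 3526.0/1.563 = 2255.92; growth vs 2001 (2350.66) = -4.03%.
2003: real = 3914.8/1.665 = 2351.23; growth vs 2002 (2255.92) = 4.22%.

2003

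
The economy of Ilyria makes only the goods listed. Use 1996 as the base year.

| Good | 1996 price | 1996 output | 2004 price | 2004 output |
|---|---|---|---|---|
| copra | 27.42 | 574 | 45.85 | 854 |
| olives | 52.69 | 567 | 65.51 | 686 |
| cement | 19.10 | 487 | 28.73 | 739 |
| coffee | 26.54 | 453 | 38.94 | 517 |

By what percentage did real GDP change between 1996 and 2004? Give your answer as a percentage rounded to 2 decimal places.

Real GDP 1996 = Nominal GDP 1996 = 27.42·574 + 52.69·567 + 19.10·487 + 26.54·453 = 66938.63.
Real GDP 2004 (at 1996 prices) = 27.42·854 + 52.69·686 + 19.10·739 + 26.54·517 = 87398.10.
Real growth = 87398.10/66938.63 − 1 = 0.3056.

30.56%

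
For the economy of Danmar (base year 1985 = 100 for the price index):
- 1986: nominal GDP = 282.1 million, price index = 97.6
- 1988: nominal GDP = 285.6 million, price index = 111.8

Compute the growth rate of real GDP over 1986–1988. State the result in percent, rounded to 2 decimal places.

-11.62%

Deflate each year: 1986 → 282.1/0.976 = 289.04; 1988 → 285.6/1.118 = 255.46.
So real GDP changed by 255.46/289.04 − 1 = -0.1162, i.e. -11.62%.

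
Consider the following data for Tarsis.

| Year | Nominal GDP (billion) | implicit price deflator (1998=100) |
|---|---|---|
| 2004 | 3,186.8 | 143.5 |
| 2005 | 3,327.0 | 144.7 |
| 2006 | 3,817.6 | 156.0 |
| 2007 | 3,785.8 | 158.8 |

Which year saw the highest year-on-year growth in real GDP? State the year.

2005: real = 3327.0/1.447 = 2299.24; growth vs 2004 (2220.77) = 3.53%.
2006: real = 3817.6/1.560 = 2447.18; growth vs 2005 (2299.24) = 6.43%.
2007: real = 3785.8/1.588 = 2384.01; growth vs 2006 (2447.18) = -2.58%.

2006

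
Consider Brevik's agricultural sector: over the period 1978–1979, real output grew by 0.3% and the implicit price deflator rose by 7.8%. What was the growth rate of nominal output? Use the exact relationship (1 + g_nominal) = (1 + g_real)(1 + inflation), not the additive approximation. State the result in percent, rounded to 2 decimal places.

(1 + g_nom) = (1 + g_real)(1 + π) = 1.0030 × 1.0780 = 1.08123.

8.12%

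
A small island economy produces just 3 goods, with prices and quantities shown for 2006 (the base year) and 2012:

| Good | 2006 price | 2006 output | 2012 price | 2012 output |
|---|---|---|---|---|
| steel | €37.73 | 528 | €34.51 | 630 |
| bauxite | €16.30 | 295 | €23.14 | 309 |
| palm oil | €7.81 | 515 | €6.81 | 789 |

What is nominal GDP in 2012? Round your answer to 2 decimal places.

Nominal GDP 2012 = Σ (p_2012 × q_2012) = 34.51·630 + 23.14·309 + 6.81·789 = 34264.65.

€34264.65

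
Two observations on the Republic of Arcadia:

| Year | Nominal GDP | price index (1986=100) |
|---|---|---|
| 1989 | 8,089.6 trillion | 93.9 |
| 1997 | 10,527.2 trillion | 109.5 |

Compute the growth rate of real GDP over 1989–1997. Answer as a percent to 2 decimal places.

11.59%

Deflate each year: 1989 → 8089.6/0.939 = 8615.12; 1997 → 10527.2/1.095 = 9613.88.
So real GDP changed by 9613.88/8615.12 − 1 = 0.1159, i.e. 11.59%.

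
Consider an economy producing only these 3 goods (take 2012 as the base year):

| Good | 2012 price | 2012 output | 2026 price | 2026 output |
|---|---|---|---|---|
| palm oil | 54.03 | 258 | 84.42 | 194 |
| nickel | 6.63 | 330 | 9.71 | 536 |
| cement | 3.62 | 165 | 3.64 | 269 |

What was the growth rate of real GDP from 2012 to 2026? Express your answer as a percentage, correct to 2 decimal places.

Real GDP 2012 = Nominal GDP 2012 = 54.03·258 + 6.63·330 + 3.62·165 = 16724.94.
Real GDP 2026 (at 2012 prices) = 54.03·194 + 6.63·536 + 3.62·269 = 15009.28.
Real growth = 15009.28/16724.94 − 1 = -0.1026.

-10.26%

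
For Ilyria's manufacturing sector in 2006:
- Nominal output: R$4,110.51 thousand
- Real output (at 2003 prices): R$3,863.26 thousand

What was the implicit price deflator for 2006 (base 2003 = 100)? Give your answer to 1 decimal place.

106.4

implicit price deflator = (Nominal / Real) × 100 = 4110.51 / 3863.26 × 100 = 106.40.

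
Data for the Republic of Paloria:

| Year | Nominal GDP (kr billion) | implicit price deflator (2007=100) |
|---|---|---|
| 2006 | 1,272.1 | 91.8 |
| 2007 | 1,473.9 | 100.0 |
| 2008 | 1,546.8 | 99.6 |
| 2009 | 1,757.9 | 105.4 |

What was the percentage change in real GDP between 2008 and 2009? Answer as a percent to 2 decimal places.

Real GDP 2008 = 1546.8/0.996 = 1553.01.
Real GDP 2009 = 1757.9/1.054 = 1667.84.
Change = 1667.84/1553.01 − 1 = 0.0739.

7.39%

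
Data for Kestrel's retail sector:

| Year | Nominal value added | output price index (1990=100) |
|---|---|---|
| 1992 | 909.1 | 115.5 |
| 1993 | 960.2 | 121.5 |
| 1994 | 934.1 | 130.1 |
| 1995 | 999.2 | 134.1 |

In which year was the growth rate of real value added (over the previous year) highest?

1995

1993: real = 960.2/1.215 = 790.29; growth vs 1992 (787.10) = 0.41%.
1994: real = 934.1/1.301 = 717.99; growth vs 1993 (790.29) = -9.15%.
1995: real = 999.2/1.341 = 745.12; growth vs 1994 (717.99) = 3.78%.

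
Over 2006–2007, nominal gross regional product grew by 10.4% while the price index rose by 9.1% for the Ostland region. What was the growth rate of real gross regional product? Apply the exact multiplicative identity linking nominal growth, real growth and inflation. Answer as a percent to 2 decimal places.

(1 + g_nom) = (1 + g_real)(1 + π), so g_real = 1.1040 / 1.0910 − 1 = 0.01192.

1.19%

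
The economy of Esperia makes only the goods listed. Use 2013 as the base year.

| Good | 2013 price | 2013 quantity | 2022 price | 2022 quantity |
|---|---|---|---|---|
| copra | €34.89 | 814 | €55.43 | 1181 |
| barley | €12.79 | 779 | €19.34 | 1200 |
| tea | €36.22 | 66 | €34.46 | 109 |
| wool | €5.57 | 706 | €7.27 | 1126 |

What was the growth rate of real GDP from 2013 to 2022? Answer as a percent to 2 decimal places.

49.42%

Real GDP 2013 = Nominal GDP 2013 = 34.89·814 + 12.79·779 + 36.22·66 + 5.57·706 = 44686.81.
Real GDP 2022 (at 2013 prices) = 34.89·1181 + 12.79·1200 + 36.22·109 + 5.57·1126 = 66772.89.
Real growth = 66772.89/44686.81 − 1 = 0.4942.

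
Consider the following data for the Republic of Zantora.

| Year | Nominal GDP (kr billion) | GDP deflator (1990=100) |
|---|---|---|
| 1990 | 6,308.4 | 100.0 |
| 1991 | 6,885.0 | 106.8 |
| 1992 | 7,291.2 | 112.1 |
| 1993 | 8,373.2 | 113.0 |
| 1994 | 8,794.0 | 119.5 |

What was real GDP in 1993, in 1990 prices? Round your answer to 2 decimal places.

Real GDP 1993 = 8373.2 / 1.130 = 7409.91.

kr 7,409.91 billion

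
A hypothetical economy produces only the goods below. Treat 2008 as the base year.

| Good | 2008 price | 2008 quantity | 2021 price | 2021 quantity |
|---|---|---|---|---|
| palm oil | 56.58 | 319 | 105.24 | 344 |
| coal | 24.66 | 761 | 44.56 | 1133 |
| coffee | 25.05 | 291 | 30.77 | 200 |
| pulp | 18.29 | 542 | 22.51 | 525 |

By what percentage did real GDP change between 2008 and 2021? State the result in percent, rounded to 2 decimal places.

Real GDP 2008 = Nominal GDP 2008 = 56.58·319 + 24.66·761 + 25.05·291 + 18.29·542 = 54018.01.
Real GDP 2021 (at 2008 prices) = 56.58·344 + 24.66·1133 + 25.05·200 + 18.29·525 = 62015.55.
Real growth = 62015.55/54018.01 − 1 = 0.1481.

14.81%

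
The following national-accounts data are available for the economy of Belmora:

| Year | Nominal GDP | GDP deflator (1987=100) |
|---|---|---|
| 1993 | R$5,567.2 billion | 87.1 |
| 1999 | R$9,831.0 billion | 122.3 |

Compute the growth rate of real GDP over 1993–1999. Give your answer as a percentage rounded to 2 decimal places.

25.76%

Deflate each year: 1993 → 5567.2/0.871 = 6391.73; 1999 → 9831.0/1.223 = 8038.43.
So real GDP changed by 8038.43/6391.73 − 1 = 0.2576, i.e. 25.76%.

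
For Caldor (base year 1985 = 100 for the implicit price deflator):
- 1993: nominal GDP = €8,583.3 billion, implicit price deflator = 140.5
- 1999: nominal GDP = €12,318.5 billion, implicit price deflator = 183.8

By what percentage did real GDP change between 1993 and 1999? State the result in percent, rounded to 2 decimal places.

9.71%

Deflate each year: 1993 → 8583.3/1.405 = 6109.11; 1999 → 12318.5/1.838 = 6702.12.
So real GDP changed by 6702.12/6109.11 − 1 = 0.0971, i.e. 9.71%.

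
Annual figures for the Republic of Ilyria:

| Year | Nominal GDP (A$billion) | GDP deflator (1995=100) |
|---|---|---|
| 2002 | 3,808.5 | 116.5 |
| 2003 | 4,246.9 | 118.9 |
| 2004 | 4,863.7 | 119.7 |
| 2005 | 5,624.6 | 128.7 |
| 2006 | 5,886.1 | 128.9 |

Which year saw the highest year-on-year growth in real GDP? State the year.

2003: real = 4246.9/1.189 = 3571.83; growth vs 2002 (3269.10) = 9.26%.
2004: real = 4863.7/1.197 = 4063.24; growth vs 2003 (3571.83) = 13.76%.
2005: real = 5624.6/1.287 = 4370.32; growth vs 2004 (4063.24) = 7.56%.
2006: real = 5886.1/1.289 = 4566.41; growth vs 2005 (4370.32) = 4.49%.

2004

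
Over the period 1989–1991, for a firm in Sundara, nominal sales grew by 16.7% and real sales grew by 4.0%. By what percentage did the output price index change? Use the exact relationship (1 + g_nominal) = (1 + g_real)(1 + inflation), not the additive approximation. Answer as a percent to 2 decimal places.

12.21%

(1 + g_nom) = (1 + g_real)(1 + π), so π = 1.1670 / 1.0400 − 1 = 0.12212.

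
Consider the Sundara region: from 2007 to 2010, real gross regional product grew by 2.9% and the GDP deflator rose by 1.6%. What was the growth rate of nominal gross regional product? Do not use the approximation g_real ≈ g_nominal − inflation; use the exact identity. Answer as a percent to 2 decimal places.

(1 + g_nom) = (1 + g_real)(1 + π) = 1.0290 × 1.0160 = 1.04546.

4.55%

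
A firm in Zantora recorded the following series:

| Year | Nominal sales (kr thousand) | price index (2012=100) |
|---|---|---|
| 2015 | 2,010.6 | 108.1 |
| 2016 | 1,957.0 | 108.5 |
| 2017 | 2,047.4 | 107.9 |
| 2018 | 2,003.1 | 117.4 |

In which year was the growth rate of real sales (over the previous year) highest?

2016: real = 1957.0/1.085 = 1803.69; growth vs 2015 (1859.94) = -3.02%.
2017: real = 2047.4/1.079 = 1897.50; growth vs 2016 (1803.69) = 5.20%.
2018: real = 2003.1/1.174 = 1706.22; growth vs 2017 (1897.50) = -10.08%.

2017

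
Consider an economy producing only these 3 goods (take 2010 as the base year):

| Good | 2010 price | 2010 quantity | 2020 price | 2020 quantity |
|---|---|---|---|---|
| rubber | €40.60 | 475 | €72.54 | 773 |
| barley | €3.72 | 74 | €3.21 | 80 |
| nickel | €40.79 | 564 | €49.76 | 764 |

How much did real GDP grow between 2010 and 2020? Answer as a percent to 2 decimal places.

Real GDP 2010 = Nominal GDP 2010 = 40.60·475 + 3.72·74 + 40.79·564 = 42565.84.
Real GDP 2020 (at 2010 prices) = 40.60·773 + 3.72·80 + 40.79·764 = 62844.96.
Real growth = 62844.96/42565.84 − 1 = 0.4764.

47.64%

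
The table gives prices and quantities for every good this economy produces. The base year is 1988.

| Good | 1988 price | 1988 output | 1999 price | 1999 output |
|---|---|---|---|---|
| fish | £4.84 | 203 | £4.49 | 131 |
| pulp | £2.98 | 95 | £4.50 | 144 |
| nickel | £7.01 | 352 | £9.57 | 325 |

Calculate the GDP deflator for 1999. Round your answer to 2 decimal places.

Nominal GDP 1999 = 4.49·131 + 4.50·144 + 9.57·325 = 4346.44.
Real GDP 1999 (at 1988 prices) = 4.84·131 + 2.98·144 + 7.01·325 = 3341.41.
Deflator = Nominal/Real × 100 = 4346.44/3341.41 × 100 = 130.078.

130.08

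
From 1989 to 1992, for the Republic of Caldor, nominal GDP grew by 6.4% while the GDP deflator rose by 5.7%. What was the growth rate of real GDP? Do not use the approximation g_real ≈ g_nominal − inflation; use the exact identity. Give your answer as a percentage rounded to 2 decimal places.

(1 + g_nom) = (1 + g_real)(1 + π), so g_real = 1.0640 / 1.0570 − 1 = 0.00662.

0.66%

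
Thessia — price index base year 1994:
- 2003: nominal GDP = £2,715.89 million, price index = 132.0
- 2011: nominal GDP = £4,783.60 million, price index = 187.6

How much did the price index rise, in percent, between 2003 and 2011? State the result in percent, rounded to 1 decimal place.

42.1%

Price-level change = 187.6 / 132.0 − 1 = 0.4212.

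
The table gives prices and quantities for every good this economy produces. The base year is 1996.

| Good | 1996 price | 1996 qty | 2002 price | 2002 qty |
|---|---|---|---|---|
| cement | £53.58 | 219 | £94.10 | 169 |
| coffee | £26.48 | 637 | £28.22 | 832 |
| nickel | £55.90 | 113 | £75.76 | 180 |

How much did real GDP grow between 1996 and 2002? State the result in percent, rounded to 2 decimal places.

17.84%

Real GDP 1996 = Nominal GDP 1996 = 53.58·219 + 26.48·637 + 55.90·113 = 34918.48.
Real GDP 2002 (at 1996 prices) = 53.58·169 + 26.48·832 + 55.90·180 = 41148.38.
Real growth = 41148.38/34918.48 − 1 = 0.1784.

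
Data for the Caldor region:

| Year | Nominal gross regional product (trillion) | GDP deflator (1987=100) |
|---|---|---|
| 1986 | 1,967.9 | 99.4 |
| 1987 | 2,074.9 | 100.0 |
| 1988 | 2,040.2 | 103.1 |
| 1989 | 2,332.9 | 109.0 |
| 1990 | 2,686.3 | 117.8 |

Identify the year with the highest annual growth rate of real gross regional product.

1987: real = 2074.9/1.000 = 2074.90; growth vs 1986 (1979.78) = 4.80%.
1988: real = 2040.2/1.031 = 1978.86; growth vs 1987 (2074.90) = -4.63%.
1989: real = 2332.9/1.090 = 2140.28; growth vs 1988 (1978.86) = 8.16%.
1990: real = 2686.3/1.178 = 2280.39; growth vs 1989 (2140.28) = 6.55%.

1989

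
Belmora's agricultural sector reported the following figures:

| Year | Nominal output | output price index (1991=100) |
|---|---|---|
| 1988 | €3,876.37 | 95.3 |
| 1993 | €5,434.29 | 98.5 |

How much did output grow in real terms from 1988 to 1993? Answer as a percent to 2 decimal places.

35.64%

Real output 1988 = 3876.37 / 0.953 = 4067.54.
Real output 1993 = 5434.29 / 0.985 = 5517.05.
Real growth = 5517.05 / 4067.54 − 1 = 0.3564.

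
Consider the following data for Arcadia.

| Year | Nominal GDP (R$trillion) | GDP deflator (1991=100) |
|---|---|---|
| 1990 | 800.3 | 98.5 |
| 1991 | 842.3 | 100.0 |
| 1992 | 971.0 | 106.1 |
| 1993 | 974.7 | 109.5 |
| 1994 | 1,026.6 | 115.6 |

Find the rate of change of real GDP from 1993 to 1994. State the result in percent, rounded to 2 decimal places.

-0.23%

Real GDP 1993 = 974.7/1.095 = 890.14.
Real GDP 1994 = 1026.6/1.156 = 888.06.
Change = 888.06/890.14 − 1 = -0.0023.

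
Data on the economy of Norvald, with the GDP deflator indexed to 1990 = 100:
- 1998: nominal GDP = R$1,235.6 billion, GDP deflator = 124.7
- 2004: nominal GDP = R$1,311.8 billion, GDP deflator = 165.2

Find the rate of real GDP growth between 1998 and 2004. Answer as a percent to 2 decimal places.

Real GDP 1998 = 1235.6 / 1.247 = 990.86.
Real GDP 2004 = 1311.8 / 1.652 = 794.07.
Real growth = 794.07 / 990.86 − 1 = -0.1986.

-19.86%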